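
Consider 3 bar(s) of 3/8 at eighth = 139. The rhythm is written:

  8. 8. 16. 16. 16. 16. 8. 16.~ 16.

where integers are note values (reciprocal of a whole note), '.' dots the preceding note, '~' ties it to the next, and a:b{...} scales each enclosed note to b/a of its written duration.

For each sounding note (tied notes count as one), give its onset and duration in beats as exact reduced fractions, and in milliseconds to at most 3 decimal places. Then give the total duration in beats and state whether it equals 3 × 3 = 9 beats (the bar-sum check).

1) 0.0ms=0b +647.482ms=3/2b
2) 647.482ms=3/2b +647.482ms=3/2b
3) 1294.964ms=3b +323.741ms=3/4b
4) 1618.705ms=15/4b +323.741ms=3/4b
5) 1942.446ms=9/2b +323.741ms=3/4b
6) 2266.187ms=21/4b +323.741ms=3/4b
7) 2589.928ms=6b +647.482ms=3/2b
8) 3237.41ms=15/2b +647.482ms=3/2b
Σ=9b of 9 (139bpm 3/8) — PASS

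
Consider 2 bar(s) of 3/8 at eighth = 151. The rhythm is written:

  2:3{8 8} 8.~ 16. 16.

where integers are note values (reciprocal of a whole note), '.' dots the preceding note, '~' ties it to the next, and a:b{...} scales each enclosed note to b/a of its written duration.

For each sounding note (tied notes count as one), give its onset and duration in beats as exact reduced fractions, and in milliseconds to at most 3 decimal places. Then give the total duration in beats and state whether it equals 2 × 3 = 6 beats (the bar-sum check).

1) 0.0ms=0b +596.026ms=3/2b
2) 596.026ms=3/2b +596.026ms=3/2b
3) 1192.053ms=3b +894.04ms=9/4b
4) 2086.093ms=21/4b +298.013ms=3/4b
Σ=6b of 6 (151bpm 3/8) — PASS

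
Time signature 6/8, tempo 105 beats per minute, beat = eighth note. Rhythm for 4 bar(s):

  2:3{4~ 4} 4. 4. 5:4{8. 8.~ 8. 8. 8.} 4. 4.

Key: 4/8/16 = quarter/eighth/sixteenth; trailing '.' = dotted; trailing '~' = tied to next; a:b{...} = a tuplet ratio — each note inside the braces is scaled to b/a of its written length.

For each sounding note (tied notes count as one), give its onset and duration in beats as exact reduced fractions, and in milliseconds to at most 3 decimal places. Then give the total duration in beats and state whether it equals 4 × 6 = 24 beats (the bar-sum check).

1) 0.0ms=0b +3428.571ms=6b
2) 3428.571ms=6b +1714.286ms=3b
3) 5142.857ms=9b +1714.286ms=3b
4) 6857.143ms=12b +685.714ms=6/5b
5) 7542.857ms=66/5b +1371.429ms=12/5b
6) 8914.286ms=78/5b +685.714ms=6/5b
7) 9600.0ms=84/5b +685.714ms=6/5b
8) 10285.714ms=18b +1714.286ms=3b
9) 12000.0ms=21b +1714.286ms=3b
Σ=24b of 24 (105bpm 6/8) — PASS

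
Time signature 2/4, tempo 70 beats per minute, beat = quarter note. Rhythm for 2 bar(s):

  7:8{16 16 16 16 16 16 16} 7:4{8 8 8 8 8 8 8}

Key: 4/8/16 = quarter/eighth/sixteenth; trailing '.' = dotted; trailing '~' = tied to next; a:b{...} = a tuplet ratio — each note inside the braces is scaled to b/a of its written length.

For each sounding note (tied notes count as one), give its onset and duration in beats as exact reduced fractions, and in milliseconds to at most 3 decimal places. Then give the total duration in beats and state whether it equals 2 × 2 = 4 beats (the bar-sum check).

1) 0.0ms=0b +244.898ms=2/7b
2) 244.898ms=2/7b +244.898ms=2/7b
3) 489.796ms=4/7b +244.898ms=2/7b
4) 734.694ms=6/7b +244.898ms=2/7b
5) 979.592ms=8/7b +244.898ms=2/7b
6) 1224.49ms=10/7b +244.898ms=2/7b
7) 1469.388ms=12/7b +244.898ms=2/7b
8) 1714.286ms=2b +244.898ms=2/7b
9) 1959.184ms=16/7b +244.898ms=2/7b
10) 2204.082ms=18/7b +244.898ms=2/7b
11) 2448.98ms=20/7b +244.898ms=2/7b
12) 2693.878ms=22/7b +244.898ms=2/7b
13) 2938.776ms=24/7b +244.898ms=2/7b
14) 3183.673ms=26/7b +244.898ms=2/7b
Σ=4b of 4 (70bpm 2/4) — PASS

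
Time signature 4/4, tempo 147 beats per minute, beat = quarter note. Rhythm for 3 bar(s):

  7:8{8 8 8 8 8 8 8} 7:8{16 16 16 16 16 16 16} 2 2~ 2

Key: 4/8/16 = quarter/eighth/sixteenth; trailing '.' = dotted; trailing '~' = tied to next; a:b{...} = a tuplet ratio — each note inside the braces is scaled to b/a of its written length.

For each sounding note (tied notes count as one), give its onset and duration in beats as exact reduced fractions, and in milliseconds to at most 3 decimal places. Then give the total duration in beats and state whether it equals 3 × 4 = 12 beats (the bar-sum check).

1) 0.0ms=0b +233.236ms=4/7b
2) 233.236ms=4/7b +233.236ms=4/7b
3) 466.472ms=8/7b +233.236ms=4/7b
4) 699.708ms=12/7b +233.236ms=4/7b
5) 932.945ms=16/7b +233.236ms=4/7b
6) 1166.181ms=20/7b +233.236ms=4/7b
7) 1399.417ms=24/7b +233.236ms=4/7b
8) 1632.653ms=4b +116.618ms=2/7b
9) 1749.271ms=30/7b +116.618ms=2/7b
10) 1865.889ms=32/7b +116.618ms=2/7b
11) 1982.507ms=34/7b +116.618ms=2/7b
12) 2099.125ms=36/7b +116.618ms=2/7b
13) 2215.743ms=38/7b +116.618ms=2/7b
14) 2332.362ms=40/7b +116.618ms=2/7b
15) 2448.98ms=6b +816.327ms=2b
16) 3265.306ms=8b +1632.653ms=4b
Σ=12b of 12 (147bpm 4/4) — PASS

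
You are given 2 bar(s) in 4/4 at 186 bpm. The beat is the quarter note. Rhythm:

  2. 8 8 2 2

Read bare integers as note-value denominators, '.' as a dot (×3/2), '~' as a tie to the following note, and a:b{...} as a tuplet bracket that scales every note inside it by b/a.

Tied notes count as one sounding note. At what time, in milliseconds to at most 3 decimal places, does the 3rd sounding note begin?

note 3 onset = 7/2b = 1129.032ms

1. 0.0ms @ 0 + 967.742ms (3)
2. 967.742ms @ 3 + 161.29ms (1/2)
3. 1129.032ms @ 7/2 + 161.29ms (1/2)
4. 1290.323ms @ 4 + 645.161ms (2)
5. 1935.484ms @ 6 + 645.161ms (2)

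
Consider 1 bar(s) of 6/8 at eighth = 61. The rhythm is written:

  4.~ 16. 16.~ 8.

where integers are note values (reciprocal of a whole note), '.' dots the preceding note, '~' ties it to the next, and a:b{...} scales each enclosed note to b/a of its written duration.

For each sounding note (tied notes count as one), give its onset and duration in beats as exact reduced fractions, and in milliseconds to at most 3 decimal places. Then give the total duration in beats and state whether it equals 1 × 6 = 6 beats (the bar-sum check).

1) 0.0ms=0b +3688.525ms=15/4b
2) 3688.525ms=15/4b +2213.115ms=9/4b
Σ=6b of 6 (61bpm 6/8) — PASS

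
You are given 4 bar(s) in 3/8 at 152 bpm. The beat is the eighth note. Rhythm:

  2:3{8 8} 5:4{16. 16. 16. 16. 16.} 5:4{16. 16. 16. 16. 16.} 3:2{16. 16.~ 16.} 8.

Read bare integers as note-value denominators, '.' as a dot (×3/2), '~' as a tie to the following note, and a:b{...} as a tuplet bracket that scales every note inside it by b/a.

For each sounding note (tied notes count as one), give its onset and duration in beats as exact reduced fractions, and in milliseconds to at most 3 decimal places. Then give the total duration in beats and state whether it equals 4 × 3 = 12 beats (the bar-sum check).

1) 0.0ms=0b +592.105ms=3/2b
2) 592.105ms=3/2b +592.105ms=3/2b
3) 1184.211ms=3b +236.842ms=3/5b
4) 1421.053ms=18/5b +236.842ms=3/5b
5) 1657.895ms=21/5b +236.842ms=3/5b
6) 1894.737ms=24/5b +236.842ms=3/5b
7) 2131.579ms=27/5b +236.842ms=3/5b
8) 2368.421ms=6b +236.842ms=3/5b
9) 2605.263ms=33/5b +236.842ms=3/5b
10) 2842.105ms=36/5b +236.842ms=3/5b
11) 3078.947ms=39/5b +236.842ms=3/5b
12) 3315.789ms=42/5b +236.842ms=3/5b
13) 3552.632ms=9b +197.368ms=1/2b
14) 3750.0ms=19/2b +394.737ms=1b
15) 4144.737ms=21/2b +592.105ms=3/2b
Σ=12b of 12 (152bpm 3/8) — PASS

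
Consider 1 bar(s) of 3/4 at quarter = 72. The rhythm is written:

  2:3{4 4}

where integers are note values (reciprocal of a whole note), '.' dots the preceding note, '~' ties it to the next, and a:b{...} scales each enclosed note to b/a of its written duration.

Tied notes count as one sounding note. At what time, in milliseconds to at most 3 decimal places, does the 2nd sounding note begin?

note 2 onset = 3/2b = 1250.0ms

1. 0.0ms @ 0 + 1250.0ms (3/2)
2. 1250.0ms @ 3/2 + 1250.0ms (3/2)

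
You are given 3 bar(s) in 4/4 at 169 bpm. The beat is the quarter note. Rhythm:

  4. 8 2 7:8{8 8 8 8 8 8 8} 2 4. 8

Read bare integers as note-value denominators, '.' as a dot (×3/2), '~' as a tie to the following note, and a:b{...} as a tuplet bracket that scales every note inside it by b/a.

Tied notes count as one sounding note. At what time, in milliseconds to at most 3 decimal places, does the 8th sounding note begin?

note 8 onset = 44/7b = 2231.615ms

1. 0.0ms @ 0 + 532.544ms (3/2)
2. 532.544ms @ 3/2 + 177.515ms (1/2)
3. 710.059ms @ 2 + 710.059ms (2)
4. 1420.118ms @ 4 + 202.874ms (4/7)
5. 1622.992ms @ 32/7 + 202.874ms (4/7)
6. 1825.866ms @ 36/7 + 202.874ms (4/7)
7. 2028.74ms @ 40/7 + 202.874ms (4/7)
8. 2231.615ms @ 44/7 + 202.874ms (4/7)
9. 2434.489ms @ 48/7 + 202.874ms (4/7)
10. 2637.363ms @ 52/7 + 202.874ms (4/7)
11. 2840.237ms @ 8 + 710.059ms (2)
12. 3550.296ms @ 10 + 532.544ms (3/2)
13. 4082.84ms @ 23/2 + 177.515ms (1/2)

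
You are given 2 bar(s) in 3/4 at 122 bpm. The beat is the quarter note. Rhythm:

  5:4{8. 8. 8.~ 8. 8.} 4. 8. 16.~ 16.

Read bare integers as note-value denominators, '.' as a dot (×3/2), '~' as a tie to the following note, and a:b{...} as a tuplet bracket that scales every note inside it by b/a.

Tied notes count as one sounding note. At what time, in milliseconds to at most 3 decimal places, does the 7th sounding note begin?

note 7 onset = 21/4b = 2581.967ms

1. 0.0ms @ 0 + 295.082ms (3/5)
2. 295.082ms @ 3/5 + 295.082ms (3/5)
3. 590.164ms @ 6/5 + 590.164ms (6/5)
4. 1180.328ms @ 12/5 + 295.082ms (3/5)
5. 1475.41ms @ 3 + 737.705ms (3/2)
6. 2213.115ms @ 9/2 + 368.852ms (3/4)
7. 2581.967ms @ 21/4 + 368.852ms (3/4)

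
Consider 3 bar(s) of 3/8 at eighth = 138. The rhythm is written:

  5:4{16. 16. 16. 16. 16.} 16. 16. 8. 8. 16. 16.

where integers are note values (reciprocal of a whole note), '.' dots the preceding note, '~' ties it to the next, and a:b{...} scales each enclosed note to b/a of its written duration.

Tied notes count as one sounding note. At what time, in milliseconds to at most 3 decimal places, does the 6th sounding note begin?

note 6 onset = 3b = 1304.348ms

1. 0.0ms @ 0 + 260.87ms (3/5)
2. 260.87ms @ 3/5 + 260.87ms (3/5)
3. 521.739ms @ 6/5 + 260.87ms (3/5)
4. 782.609ms @ 9/5 + 260.87ms (3/5)
5. 1043.478ms @ 12/5 + 260.87ms (3/5)
6. 1304.348ms @ 3 + 326.087ms (3/4)
7. 1630.435ms @ 15/4 + 326.087ms (3/4)
8. 1956.522ms @ 9/2 + 652.174ms (3/2)
9. 2608.696ms @ 6 + 652.174ms (3/2)
10. 3260.87ms @ 15/2 + 326.087ms (3/4)
11. 3586.957ms @ 33/4 + 326.087ms (3/4)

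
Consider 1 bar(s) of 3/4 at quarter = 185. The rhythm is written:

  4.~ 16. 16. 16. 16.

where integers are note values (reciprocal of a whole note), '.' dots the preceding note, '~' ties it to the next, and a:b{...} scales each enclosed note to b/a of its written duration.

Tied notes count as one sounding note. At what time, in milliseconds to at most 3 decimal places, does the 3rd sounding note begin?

1. 0.0ms @ 0 + 608.108ms (15/8)
2. 608.108ms @ 15/8 + 121.622ms (3/8)
3. 729.73ms @ 9/4 + 121.622ms (3/8)
4. 851.351ms @ 21/8 + 121.622ms (3/8)

note 3 onset = 9/4b = 729.73ms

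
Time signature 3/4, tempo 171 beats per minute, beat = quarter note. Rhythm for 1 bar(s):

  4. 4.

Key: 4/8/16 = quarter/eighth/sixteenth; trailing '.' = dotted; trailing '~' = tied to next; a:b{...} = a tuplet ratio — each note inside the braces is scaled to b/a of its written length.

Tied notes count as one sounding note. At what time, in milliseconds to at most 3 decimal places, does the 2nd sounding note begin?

note 2 onset = 3/2b = 526.316ms

1. 0.0ms @ 0 + 526.316ms (3/2)
2. 526.316ms @ 3/2 + 526.316ms (3/2)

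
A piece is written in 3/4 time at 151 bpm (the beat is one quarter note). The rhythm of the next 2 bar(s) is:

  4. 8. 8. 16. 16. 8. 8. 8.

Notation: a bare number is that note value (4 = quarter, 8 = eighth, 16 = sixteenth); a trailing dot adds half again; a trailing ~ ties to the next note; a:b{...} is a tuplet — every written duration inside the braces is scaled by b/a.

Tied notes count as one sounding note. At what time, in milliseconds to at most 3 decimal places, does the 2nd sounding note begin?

note 2 onset = 3/2b = 596.026ms

1. 0.0ms @ 0 + 596.026ms (3/2)
2. 596.026ms @ 3/2 + 298.013ms (3/4)
3. 894.04ms @ 9/4 + 298.013ms (3/4)
4. 1192.053ms @ 3 + 149.007ms (3/8)
5. 1341.06ms @ 27/8 + 149.007ms (3/8)
6. 1490.066ms @ 15/4 + 298.013ms (3/4)
7. 1788.079ms @ 9/2 + 298.013ms (3/4)
8. 2086.093ms @ 21/4 + 298.013ms (3/4)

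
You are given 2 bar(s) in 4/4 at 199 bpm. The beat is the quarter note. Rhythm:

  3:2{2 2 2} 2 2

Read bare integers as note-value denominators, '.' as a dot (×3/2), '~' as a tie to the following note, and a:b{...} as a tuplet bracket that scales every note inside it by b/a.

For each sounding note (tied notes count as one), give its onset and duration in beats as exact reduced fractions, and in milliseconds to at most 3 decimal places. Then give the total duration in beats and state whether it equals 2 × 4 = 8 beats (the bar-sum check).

1) 0.0ms=0b +402.01ms=4/3b
2) 402.01ms=4/3b +402.01ms=4/3b
3) 804.02ms=8/3b +402.01ms=4/3b
4) 1206.03ms=4b +603.015ms=2b
5) 1809.045ms=6b +603.015ms=2b
Σ=8b of 8 (199bpm 4/4) — PASS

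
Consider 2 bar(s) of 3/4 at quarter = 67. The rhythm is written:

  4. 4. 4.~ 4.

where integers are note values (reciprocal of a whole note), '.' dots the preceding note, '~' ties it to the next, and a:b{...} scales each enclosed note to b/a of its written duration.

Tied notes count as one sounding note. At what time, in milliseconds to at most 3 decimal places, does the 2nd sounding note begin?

note 2 onset = 3/2b = 1343.284ms

1. 0.0ms @ 0 + 1343.284ms (3/2)
2. 1343.284ms @ 3/2 + 1343.284ms (3/2)
3. 2686.567ms @ 3 + 2686.567ms (3)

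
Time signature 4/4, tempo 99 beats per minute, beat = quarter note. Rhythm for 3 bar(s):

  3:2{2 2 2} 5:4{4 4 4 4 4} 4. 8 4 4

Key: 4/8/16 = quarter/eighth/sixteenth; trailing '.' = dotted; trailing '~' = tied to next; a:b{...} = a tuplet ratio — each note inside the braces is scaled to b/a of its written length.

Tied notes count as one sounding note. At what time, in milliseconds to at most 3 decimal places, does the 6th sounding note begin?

1. 0.0ms @ 0 + 808.081ms (4/3)
2. 808.081ms @ 4/3 + 808.081ms (4/3)
3. 1616.162ms @ 8/3 + 808.081ms (4/3)
4. 2424.242ms @ 4 + 484.848ms (4/5)
5. 2909.091ms @ 24/5 + 484.848ms (4/5)
6. 3393.939ms @ 28/5 + 484.848ms (4/5)
7. 3878.788ms @ 32/5 + 484.848ms (4/5)
8. 4363.636ms @ 36/5 + 484.848ms (4/5)
9. 4848.485ms @ 8 + 909.091ms (3/2)
10. 5757.576ms @ 19/2 + 303.03ms (1/2)
11. 6060.606ms @ 10 + 606.061ms (1)
12. 6666.667ms @ 11 + 606.061ms (1)

note 6 onset = 28/5b = 3393.939ms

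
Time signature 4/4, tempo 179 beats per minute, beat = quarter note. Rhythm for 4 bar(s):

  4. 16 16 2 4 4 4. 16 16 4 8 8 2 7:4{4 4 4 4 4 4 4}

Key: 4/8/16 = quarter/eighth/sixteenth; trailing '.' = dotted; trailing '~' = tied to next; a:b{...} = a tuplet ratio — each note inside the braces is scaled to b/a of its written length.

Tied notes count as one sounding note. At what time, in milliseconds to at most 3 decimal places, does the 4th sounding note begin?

1. 0.0ms @ 0 + 502.793ms (3/2)
2. 502.793ms @ 3/2 + 83.799ms (1/4)
3. 586.592ms @ 7/4 + 83.799ms (1/4)
4. 670.391ms @ 2 + 670.391ms (2)
5. 1340.782ms @ 4 + 335.196ms (1)
6. 1675.978ms @ 5 + 335.196ms (1)
7. 2011.173ms @ 6 + 502.793ms (3/2)
8. 2513.966ms @ 15/2 + 83.799ms (1/4)
9. 2597.765ms @ 31/4 + 83.799ms (1/4)
10. 2681.564ms @ 8 + 335.196ms (1)
11. 3016.76ms @ 9 + 167.598ms (1/2)
12. 3184.358ms @ 19/2 + 167.598ms (1/2)
13. 3351.955ms @ 10 + 670.391ms (2)
14. 4022.346ms @ 12 + 191.54ms (4/7)
15. 4213.887ms @ 88/7 + 191.54ms (4/7)
16. 4405.427ms @ 92/7 + 191.54ms (4/7)
17. 4596.967ms @ 96/7 + 191.54ms (4/7)
18. 4788.508ms @ 100/7 + 191.54ms (4/7)
19. 4980.048ms @ 104/7 + 191.54ms (4/7)
20. 5171.588ms @ 108/7 + 191.54ms (4/7)

note 4 onset = 2b = 670.391ms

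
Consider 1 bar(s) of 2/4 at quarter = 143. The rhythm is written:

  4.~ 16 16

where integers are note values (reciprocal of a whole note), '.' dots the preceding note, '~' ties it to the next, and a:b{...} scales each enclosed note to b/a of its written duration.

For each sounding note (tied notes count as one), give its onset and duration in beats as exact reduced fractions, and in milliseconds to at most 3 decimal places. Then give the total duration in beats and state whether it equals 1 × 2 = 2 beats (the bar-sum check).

1) 0.0ms=0b +734.266ms=7/4b
2) 734.266ms=7/4b +104.895ms=1/4b
Σ=2b of 2 (143bpm 2/4) — PASS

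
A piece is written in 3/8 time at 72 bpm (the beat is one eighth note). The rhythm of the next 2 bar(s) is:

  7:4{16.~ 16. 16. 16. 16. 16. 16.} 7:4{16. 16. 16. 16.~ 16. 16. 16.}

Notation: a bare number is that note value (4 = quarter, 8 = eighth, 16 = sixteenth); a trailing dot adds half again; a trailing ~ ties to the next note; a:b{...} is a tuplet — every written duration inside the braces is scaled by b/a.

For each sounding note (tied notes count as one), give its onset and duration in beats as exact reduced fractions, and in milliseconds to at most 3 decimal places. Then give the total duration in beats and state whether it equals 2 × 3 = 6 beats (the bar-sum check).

1) 0.0ms=0b +714.286ms=6/7b
2) 714.286ms=6/7b +357.143ms=3/7b
3) 1071.429ms=9/7b +357.143ms=3/7b
4) 1428.571ms=12/7b +357.143ms=3/7b
5) 1785.714ms=15/7b +357.143ms=3/7b
6) 2142.857ms=18/7b +357.143ms=3/7b
7) 2500.0ms=3b +357.143ms=3/7b
8) 2857.143ms=24/7b +357.143ms=3/7b
9) 3214.286ms=27/7b +357.143ms=3/7b
10) 3571.429ms=30/7b +714.286ms=6/7b
11) 4285.714ms=36/7b +357.143ms=3/7b
12) 4642.857ms=39/7b +357.143ms=3/7b
Σ=6b of 6 (72bpm 3/8) — PASS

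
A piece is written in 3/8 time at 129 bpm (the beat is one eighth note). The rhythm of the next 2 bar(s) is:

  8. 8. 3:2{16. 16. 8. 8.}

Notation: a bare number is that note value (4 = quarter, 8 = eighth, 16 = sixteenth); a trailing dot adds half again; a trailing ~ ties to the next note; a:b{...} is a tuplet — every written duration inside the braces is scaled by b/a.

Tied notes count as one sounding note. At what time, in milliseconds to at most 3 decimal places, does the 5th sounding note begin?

note 5 onset = 4b = 1860.465ms

1. 0.0ms @ 0 + 697.674ms (3/2)
2. 697.674ms @ 3/2 + 697.674ms (3/2)
3. 1395.349ms @ 3 + 232.558ms (1/2)
4. 1627.907ms @ 7/2 + 232.558ms (1/2)
5. 1860.465ms @ 4 + 465.116ms (1)
6. 2325.581ms @ 5 + 465.116ms (1)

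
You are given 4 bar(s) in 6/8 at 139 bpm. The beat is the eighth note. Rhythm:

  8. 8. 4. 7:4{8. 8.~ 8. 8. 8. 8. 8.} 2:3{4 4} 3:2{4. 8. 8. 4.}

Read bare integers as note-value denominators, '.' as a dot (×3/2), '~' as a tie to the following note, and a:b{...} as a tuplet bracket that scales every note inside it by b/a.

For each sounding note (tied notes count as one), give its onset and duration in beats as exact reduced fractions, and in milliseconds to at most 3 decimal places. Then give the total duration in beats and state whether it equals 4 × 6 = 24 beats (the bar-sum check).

1) 0.0ms=0b +647.482ms=3/2b
2) 647.482ms=3/2b +647.482ms=3/2b
3) 1294.964ms=3b +1294.964ms=3b
4) 2589.928ms=6b +369.99ms=6/7b
5) 2959.918ms=48/7b +739.979ms=12/7b
6) 3699.897ms=60/7b +369.99ms=6/7b
7) 4069.887ms=66/7b +369.99ms=6/7b
8) 4439.877ms=72/7b +369.99ms=6/7b
9) 4809.866ms=78/7b +369.99ms=6/7b
10) 5179.856ms=12b +1294.964ms=3b
11) 6474.82ms=15b +1294.964ms=3b
12) 7769.784ms=18b +863.309ms=2b
13) 8633.094ms=20b +431.655ms=1b
14) 9064.748ms=21b +431.655ms=1b
15) 9496.403ms=22b +863.309ms=2b
Σ=24b of 24 (139bpm 6/8) — PASS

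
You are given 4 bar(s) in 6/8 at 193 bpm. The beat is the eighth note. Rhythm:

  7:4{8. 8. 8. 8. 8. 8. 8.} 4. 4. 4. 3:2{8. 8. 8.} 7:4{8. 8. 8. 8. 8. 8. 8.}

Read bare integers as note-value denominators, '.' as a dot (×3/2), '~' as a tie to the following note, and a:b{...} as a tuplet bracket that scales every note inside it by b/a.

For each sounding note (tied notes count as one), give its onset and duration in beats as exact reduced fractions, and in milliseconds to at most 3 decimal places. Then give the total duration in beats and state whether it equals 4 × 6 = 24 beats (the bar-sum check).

1) 0.0ms=0b +266.469ms=6/7b
2) 266.469ms=6/7b +266.469ms=6/7b
3) 532.939ms=12/7b +266.469ms=6/7b
4) 799.408ms=18/7b +266.469ms=6/7b
5) 1065.877ms=24/7b +266.469ms=6/7b
6) 1332.346ms=30/7b +266.469ms=6/7b
7) 1598.816ms=36/7b +266.469ms=6/7b
8) 1865.285ms=6b +932.642ms=3b
9) 2797.927ms=9b +932.642ms=3b
10) 3730.57ms=12b +932.642ms=3b
11) 4663.212ms=15b +310.881ms=1b
12) 4974.093ms=16b +310.881ms=1b
13) 5284.974ms=17b +310.881ms=1b
14) 5595.855ms=18b +266.469ms=6/7b
15) 5862.324ms=132/7b +266.469ms=6/7b
16) 6128.793ms=138/7b +266.469ms=6/7b
17) 6395.263ms=144/7b +266.469ms=6/7b
18) 6661.732ms=150/7b +266.469ms=6/7b
19) 6928.201ms=156/7b +266.469ms=6/7b
20) 7194.671ms=162/7b +266.469ms=6/7b
Σ=24b of 24 (193bpm 6/8) — PASS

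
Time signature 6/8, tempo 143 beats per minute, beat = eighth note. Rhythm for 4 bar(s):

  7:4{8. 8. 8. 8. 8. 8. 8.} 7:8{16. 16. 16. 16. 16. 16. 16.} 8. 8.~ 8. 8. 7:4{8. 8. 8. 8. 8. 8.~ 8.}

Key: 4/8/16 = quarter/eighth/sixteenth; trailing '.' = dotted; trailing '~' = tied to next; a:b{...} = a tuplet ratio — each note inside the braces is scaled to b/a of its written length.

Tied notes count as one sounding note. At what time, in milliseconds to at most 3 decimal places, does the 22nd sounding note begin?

1. 0.0ms @ 0 + 359.64ms (6/7)
2. 359.64ms @ 6/7 + 359.64ms (6/7)
3. 719.281ms @ 12/7 + 359.64ms (6/7)
4. 1078.921ms @ 18/7 + 359.64ms (6/7)
5. 1438.561ms @ 24/7 + 359.64ms (6/7)
6. 1798.202ms @ 30/7 + 359.64ms (6/7)
7. 2157.842ms @ 36/7 + 359.64ms (6/7)
8. 2517.483ms @ 6 + 359.64ms (6/7)
9. 2877.123ms @ 48/7 + 359.64ms (6/7)
10. 3236.763ms @ 54/7 + 359.64ms (6/7)
11. 3596.404ms @ 60/7 + 359.64ms (6/7)
12. 3956.044ms @ 66/7 + 359.64ms (6/7)
13. 4315.684ms @ 72/7 + 359.64ms (6/7)
14. 4675.325ms @ 78/7 + 359.64ms (6/7)
15. 5034.965ms @ 12 + 629.371ms (3/2)
16. 5664.336ms @ 27/2 + 1258.741ms (3)
17. 6923.077ms @ 33/2 + 629.371ms (3/2)
18. 7552.448ms @ 18 + 359.64ms (6/7)
19. 7912.088ms @ 132/7 + 359.64ms (6/7)
20. 8271.728ms @ 138/7 + 359.64ms (6/7)
21. 8631.369ms @ 144/7 + 359.64ms (6/7)
22. 8991.009ms @ 150/7 + 359.64ms (6/7)
23. 9350.649ms @ 156/7 + 719.281ms (12/7)

note 22 onset = 150/7b = 8991.009ms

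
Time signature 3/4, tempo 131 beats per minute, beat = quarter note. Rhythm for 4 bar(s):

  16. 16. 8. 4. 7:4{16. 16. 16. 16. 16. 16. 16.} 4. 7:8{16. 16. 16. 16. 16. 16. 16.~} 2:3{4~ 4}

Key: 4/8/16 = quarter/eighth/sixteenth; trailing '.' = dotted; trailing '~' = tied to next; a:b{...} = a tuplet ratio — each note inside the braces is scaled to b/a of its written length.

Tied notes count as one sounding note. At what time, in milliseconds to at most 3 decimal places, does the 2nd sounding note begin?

note 2 onset = 3/8b = 171.756ms

1. 0.0ms @ 0 + 171.756ms (3/8)
2. 171.756ms @ 3/8 + 171.756ms (3/8)
3. 343.511ms @ 3/4 + 343.511ms (3/4)
4. 687.023ms @ 3/2 + 687.023ms (3/2)
5. 1374.046ms @ 3 + 98.146ms (3/14)
6. 1472.192ms @ 45/14 + 98.146ms (3/14)
7. 1570.338ms @ 24/7 + 98.146ms (3/14)
8. 1668.484ms @ 51/14 + 98.146ms (3/14)
9. 1766.63ms @ 27/7 + 98.146ms (3/14)
10. 1864.776ms @ 57/14 + 98.146ms (3/14)
11. 1962.923ms @ 30/7 + 98.146ms (3/14)
12. 2061.069ms @ 9/2 + 687.023ms (3/2)
13. 2748.092ms @ 6 + 196.292ms (3/7)
14. 2944.384ms @ 45/7 + 196.292ms (3/7)
15. 3140.676ms @ 48/7 + 196.292ms (3/7)
16. 3336.968ms @ 51/7 + 196.292ms (3/7)
17. 3533.261ms @ 54/7 + 196.292ms (3/7)
18. 3729.553ms @ 57/7 + 196.292ms (3/7)
19. 3925.845ms @ 60/7 + 1570.338ms (24/7)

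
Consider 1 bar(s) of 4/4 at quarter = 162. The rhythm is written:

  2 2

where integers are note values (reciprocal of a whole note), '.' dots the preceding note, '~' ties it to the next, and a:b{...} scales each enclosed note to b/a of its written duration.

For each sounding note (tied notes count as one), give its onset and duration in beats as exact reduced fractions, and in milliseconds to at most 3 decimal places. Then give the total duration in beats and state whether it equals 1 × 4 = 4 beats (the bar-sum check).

1) 0.0ms=0b +740.741ms=2b
2) 740.741ms=2b +740.741ms=2b
Σ=4b of 4 (162bpm 4/4) — PASS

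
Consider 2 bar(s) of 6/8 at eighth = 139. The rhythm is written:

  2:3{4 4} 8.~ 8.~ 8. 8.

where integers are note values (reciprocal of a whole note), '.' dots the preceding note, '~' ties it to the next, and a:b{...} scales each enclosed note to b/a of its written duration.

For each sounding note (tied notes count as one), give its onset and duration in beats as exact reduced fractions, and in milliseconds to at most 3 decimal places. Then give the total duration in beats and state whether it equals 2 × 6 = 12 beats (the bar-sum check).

1) 0.0ms=0b +1294.964ms=3b
2) 1294.964ms=3b +1294.964ms=3b
3) 2589.928ms=6b +1942.446ms=9/2b
4) 4532.374ms=21/2b +647.482ms=3/2b
Σ=12b of 12 (139bpm 6/8) — PASS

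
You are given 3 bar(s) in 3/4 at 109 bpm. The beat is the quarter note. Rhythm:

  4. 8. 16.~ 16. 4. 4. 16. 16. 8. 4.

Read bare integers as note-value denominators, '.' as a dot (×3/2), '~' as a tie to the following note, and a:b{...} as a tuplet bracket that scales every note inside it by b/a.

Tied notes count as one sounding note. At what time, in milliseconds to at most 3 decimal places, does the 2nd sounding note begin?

1. 0.0ms @ 0 + 825.688ms (3/2)
2. 825.688ms @ 3/2 + 412.844ms (3/4)
3. 1238.532ms @ 9/4 + 412.844ms (3/4)
4. 1651.376ms @ 3 + 825.688ms (3/2)
5. 2477.064ms @ 9/2 + 825.688ms (3/2)
6. 3302.752ms @ 6 + 206.422ms (3/8)
7. 3509.174ms @ 51/8 + 206.422ms (3/8)
8. 3715.596ms @ 27/4 + 412.844ms (3/4)
9. 4128.44ms @ 15/2 + 825.688ms (3/2)

note 2 onset = 3/2b = 825.688ms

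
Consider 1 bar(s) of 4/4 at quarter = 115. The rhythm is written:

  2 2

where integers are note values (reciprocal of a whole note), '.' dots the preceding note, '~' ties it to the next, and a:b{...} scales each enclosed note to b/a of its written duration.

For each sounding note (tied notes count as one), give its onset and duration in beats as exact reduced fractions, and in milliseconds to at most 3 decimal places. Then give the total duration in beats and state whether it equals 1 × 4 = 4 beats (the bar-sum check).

1) 0.0ms=0b +1043.478ms=2b
2) 1043.478ms=2b +1043.478ms=2b
Σ=4b of 4 (115bpm 4/4) — PASS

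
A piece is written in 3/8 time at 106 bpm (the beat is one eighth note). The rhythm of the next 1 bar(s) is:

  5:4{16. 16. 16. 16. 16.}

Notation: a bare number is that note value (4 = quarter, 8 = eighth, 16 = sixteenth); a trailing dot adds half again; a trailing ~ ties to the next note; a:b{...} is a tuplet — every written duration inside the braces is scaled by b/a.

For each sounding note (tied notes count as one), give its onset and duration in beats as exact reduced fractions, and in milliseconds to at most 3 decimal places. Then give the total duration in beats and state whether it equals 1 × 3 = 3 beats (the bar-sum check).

1) 0.0ms=0b +339.623ms=3/5b
2) 339.623ms=3/5b +339.623ms=3/5b
3) 679.245ms=6/5b +339.623ms=3/5b
4) 1018.868ms=9/5b +339.623ms=3/5b
5) 1358.491ms=12/5b +339.623ms=3/5b
Σ=3b of 3 (106bpm 3/8) — PASS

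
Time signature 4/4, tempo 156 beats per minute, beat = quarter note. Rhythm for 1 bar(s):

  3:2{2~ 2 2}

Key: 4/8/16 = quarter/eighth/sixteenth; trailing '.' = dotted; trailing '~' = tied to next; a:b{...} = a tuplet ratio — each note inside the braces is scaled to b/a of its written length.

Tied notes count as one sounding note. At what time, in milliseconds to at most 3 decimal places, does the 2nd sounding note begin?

note 2 onset = 8/3b = 1025.641ms

1. 0.0ms @ 0 + 1025.641ms (8/3)
2. 1025.641ms @ 8/3 + 512.821ms (4/3)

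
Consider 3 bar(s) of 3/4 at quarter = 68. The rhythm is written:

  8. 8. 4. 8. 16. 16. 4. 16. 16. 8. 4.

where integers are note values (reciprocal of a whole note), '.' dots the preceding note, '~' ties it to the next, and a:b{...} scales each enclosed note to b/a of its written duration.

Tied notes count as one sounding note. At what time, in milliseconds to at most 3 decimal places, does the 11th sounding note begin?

note 11 onset = 15/2b = 6617.647ms

1. 0.0ms @ 0 + 661.765ms (3/4)
2. 661.765ms @ 3/4 + 661.765ms (3/4)
3. 1323.529ms @ 3/2 + 1323.529ms (3/2)
4. 2647.059ms @ 3 + 661.765ms (3/4)
5. 3308.824ms @ 15/4 + 330.882ms (3/8)
6. 3639.706ms @ 33/8 + 330.882ms (3/8)
7. 3970.588ms @ 9/2 + 1323.529ms (3/2)
8. 5294.118ms @ 6 + 330.882ms (3/8)
9. 5625.0ms @ 51/8 + 330.882ms (3/8)
10. 5955.882ms @ 27/4 + 661.765ms (3/4)
11. 6617.647ms @ 15/2 + 1323.529ms (3/2)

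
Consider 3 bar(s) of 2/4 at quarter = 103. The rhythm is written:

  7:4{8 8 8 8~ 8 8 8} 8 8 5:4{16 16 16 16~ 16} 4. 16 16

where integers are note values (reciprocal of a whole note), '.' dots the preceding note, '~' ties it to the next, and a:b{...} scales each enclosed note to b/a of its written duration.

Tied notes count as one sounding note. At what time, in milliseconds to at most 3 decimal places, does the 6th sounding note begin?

note 6 onset = 12/7b = 998.613ms

1. 0.0ms @ 0 + 166.436ms (2/7)
2. 166.436ms @ 2/7 + 166.436ms (2/7)
3. 332.871ms @ 4/7 + 166.436ms (2/7)
4. 499.307ms @ 6/7 + 332.871ms (4/7)
5. 832.178ms @ 10/7 + 166.436ms (2/7)
6. 998.613ms @ 12/7 + 166.436ms (2/7)
7. 1165.049ms @ 2 + 291.262ms (1/2)
8. 1456.311ms @ 5/2 + 291.262ms (1/2)
9. 1747.573ms @ 3 + 116.505ms (1/5)
10. 1864.078ms @ 16/5 + 116.505ms (1/5)
11. 1980.583ms @ 17/5 + 116.505ms (1/5)
12. 2097.087ms @ 18/5 + 233.01ms (2/5)
13. 2330.097ms @ 4 + 873.786ms (3/2)
14. 3203.883ms @ 11/2 + 145.631ms (1/4)
15. 3349.515ms @ 23/4 + 145.631ms (1/4)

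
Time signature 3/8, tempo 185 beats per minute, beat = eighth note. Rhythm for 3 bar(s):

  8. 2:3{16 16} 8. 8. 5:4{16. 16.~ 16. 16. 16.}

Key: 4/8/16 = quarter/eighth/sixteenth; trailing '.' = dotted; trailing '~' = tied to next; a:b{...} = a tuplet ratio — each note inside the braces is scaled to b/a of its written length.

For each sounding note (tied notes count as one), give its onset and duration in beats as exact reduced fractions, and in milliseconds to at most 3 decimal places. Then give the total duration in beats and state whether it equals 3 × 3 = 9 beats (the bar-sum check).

1) 0.0ms=0b +486.486ms=3/2b
2) 486.486ms=3/2b +243.243ms=3/4b
3) 729.73ms=9/4b +243.243ms=3/4b
4) 972.973ms=3b +486.486ms=3/2b
5) 1459.459ms=9/2b +486.486ms=3/2b
6) 1945.946ms=6b +194.595ms=3/5b
7) 2140.541ms=33/5b +389.189ms=6/5b
8) 2529.73ms=39/5b +194.595ms=3/5b
9) 2724.324ms=42/5b +194.595ms=3/5b
Σ=9b of 9 (185bpm 3/8) — PASS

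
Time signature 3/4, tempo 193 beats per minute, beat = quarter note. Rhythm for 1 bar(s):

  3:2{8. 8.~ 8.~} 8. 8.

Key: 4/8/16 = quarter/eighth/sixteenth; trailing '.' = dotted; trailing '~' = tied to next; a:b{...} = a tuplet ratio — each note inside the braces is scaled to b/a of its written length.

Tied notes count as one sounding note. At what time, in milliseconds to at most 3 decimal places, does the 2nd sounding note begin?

note 2 onset = 1/2b = 155.44ms

1. 0.0ms @ 0 + 155.44ms (1/2)
2. 155.44ms @ 1/2 + 544.041ms (7/4)
3. 699.482ms @ 9/4 + 233.161ms (3/4)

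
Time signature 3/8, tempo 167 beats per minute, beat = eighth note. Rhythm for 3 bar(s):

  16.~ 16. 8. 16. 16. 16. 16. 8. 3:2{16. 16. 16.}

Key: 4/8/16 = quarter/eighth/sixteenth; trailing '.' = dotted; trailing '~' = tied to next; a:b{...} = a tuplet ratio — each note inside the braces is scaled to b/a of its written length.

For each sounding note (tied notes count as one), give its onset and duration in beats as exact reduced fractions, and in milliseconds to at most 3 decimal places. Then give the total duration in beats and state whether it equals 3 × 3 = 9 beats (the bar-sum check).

1) 0.0ms=0b +538.922ms=3/2b
2) 538.922ms=3/2b +538.922ms=3/2b
3) 1077.844ms=3b +269.461ms=3/4b
4) 1347.305ms=15/4b +269.461ms=3/4b
5) 1616.766ms=9/2b +269.461ms=3/4b
6) 1886.228ms=21/4b +269.461ms=3/4b
7) 2155.689ms=6b +538.922ms=3/2b
8) 2694.611ms=15/2b +179.641ms=1/2b
9) 2874.251ms=8b +179.641ms=1/2b
10) 3053.892ms=17/2b +179.641ms=1/2b
Σ=9b of 9 (167bpm 3/8) — PASS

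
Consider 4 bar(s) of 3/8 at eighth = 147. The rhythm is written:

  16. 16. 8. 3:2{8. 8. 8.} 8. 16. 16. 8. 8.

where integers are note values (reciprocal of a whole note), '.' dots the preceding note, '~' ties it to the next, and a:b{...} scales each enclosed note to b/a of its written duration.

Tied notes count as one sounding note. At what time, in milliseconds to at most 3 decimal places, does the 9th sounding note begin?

note 9 onset = 33/4b = 3367.347ms

1. 0.0ms @ 0 + 306.122ms (3/4)
2. 306.122ms @ 3/4 + 306.122ms (3/4)
3. 612.245ms @ 3/2 + 612.245ms (3/2)
4. 1224.49ms @ 3 + 408.163ms (1)
5. 1632.653ms @ 4 + 408.163ms (1)
6. 2040.816ms @ 5 + 408.163ms (1)
7. 2448.98ms @ 6 + 612.245ms (3/2)
8. 3061.224ms @ 15/2 + 306.122ms (3/4)
9. 3367.347ms @ 33/4 + 306.122ms (3/4)
10. 3673.469ms @ 9 + 612.245ms (3/2)
11. 4285.714ms @ 21/2 + 612.245ms (3/2)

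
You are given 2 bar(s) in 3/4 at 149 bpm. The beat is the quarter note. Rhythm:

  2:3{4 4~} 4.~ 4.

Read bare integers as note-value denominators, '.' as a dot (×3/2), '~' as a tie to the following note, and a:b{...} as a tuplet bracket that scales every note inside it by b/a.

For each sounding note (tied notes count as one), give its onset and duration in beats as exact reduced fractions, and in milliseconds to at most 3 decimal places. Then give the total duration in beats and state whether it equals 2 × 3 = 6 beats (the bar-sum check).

1) 0.0ms=0b +604.027ms=3/2b
2) 604.027ms=3/2b +1812.081ms=9/2b
Σ=6b of 6 (149bpm 3/4) — PASS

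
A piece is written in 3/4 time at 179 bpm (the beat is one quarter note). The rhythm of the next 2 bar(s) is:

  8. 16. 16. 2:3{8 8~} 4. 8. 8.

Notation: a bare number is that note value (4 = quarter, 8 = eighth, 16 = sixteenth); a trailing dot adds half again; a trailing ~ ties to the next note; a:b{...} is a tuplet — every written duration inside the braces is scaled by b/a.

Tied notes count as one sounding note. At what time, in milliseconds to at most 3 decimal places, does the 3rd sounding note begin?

note 3 onset = 9/8b = 377.095ms

1. 0.0ms @ 0 + 251.397ms (3/4)
2. 251.397ms @ 3/4 + 125.698ms (3/8)
3. 377.095ms @ 9/8 + 125.698ms (3/8)
4. 502.793ms @ 3/2 + 251.397ms (3/4)
5. 754.19ms @ 9/4 + 754.19ms (9/4)
6. 1508.38ms @ 9/2 + 251.397ms (3/4)
7. 1759.777ms @ 21/4 + 251.397ms (3/4)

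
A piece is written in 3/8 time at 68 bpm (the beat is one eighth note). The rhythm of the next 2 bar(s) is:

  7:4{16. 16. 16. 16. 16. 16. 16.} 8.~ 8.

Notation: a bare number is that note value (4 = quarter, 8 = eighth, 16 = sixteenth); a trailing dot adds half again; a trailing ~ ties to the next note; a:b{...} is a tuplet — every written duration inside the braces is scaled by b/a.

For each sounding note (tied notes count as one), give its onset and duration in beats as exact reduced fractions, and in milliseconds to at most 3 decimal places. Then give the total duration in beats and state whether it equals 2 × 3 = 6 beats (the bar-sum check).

1) 0.0ms=0b +378.151ms=3/7b
2) 378.151ms=3/7b +378.151ms=3/7b
3) 756.303ms=6/7b +378.151ms=3/7b
4) 1134.454ms=9/7b +378.151ms=3/7b
5) 1512.605ms=12/7b +378.151ms=3/7b
6) 1890.756ms=15/7b +378.151ms=3/7b
7) 2268.908ms=18/7b +378.151ms=3/7b
8) 2647.059ms=3b +2647.059ms=3b
Σ=6b of 6 (68bpm 3/8) — PASS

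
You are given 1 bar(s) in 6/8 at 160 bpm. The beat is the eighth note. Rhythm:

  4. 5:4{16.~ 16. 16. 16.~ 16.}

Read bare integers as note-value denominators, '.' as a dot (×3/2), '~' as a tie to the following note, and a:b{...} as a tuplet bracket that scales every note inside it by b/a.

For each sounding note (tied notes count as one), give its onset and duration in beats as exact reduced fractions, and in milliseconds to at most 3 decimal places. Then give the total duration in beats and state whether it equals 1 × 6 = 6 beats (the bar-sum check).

1) 0.0ms=0b +1125.0ms=3b
2) 1125.0ms=3b +450.0ms=6/5b
3) 1575.0ms=21/5b +225.0ms=3/5b
4) 1800.0ms=24/5b +450.0ms=6/5b
Σ=6b of 6 (160bpm 6/8) — PASS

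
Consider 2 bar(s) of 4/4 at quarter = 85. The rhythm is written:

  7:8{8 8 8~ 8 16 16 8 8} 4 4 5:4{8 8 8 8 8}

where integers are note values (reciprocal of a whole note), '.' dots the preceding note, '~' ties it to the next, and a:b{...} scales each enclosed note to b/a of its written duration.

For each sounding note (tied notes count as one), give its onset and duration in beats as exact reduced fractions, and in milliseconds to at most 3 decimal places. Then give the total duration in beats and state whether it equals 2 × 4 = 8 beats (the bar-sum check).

1) 0.0ms=0b +403.361ms=4/7b
2) 403.361ms=4/7b +403.361ms=4/7b
3) 806.723ms=8/7b +806.723ms=8/7b
4) 1613.445ms=16/7b +201.681ms=2/7b
5) 1815.126ms=18/7b +201.681ms=2/7b
6) 2016.807ms=20/7b +403.361ms=4/7b
7) 2420.168ms=24/7b +403.361ms=4/7b
8) 2823.529ms=4b +705.882ms=1b
9) 3529.412ms=5b +705.882ms=1b
10) 4235.294ms=6b +282.353ms=2/5b
11) 4517.647ms=32/5b +282.353ms=2/5b
12) 4800.0ms=34/5b +282.353ms=2/5b
13) 5082.353ms=36/5b +282.353ms=2/5b
14) 5364.706ms=38/5b +282.353ms=2/5b
Σ=8b of 8 (85bpm 4/4) — PASS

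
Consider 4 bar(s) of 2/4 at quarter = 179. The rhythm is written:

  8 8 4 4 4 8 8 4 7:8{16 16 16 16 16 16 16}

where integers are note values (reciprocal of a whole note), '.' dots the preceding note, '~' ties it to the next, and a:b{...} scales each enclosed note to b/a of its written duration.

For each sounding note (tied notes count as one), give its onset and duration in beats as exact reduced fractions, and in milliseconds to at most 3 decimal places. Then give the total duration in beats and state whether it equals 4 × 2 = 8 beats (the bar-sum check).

1) 0.0ms=0b +167.598ms=1/2b
2) 167.598ms=1/2b +167.598ms=1/2b
3) 335.196ms=1b +335.196ms=1b
4) 670.391ms=2b +335.196ms=1b
5) 1005.587ms=3b +335.196ms=1b
6) 1340.782ms=4b +167.598ms=1/2b
7) 1508.38ms=9/2b +167.598ms=1/2b
8) 1675.978ms=5b +335.196ms=1b
9) 2011.173ms=6b +95.77ms=2/7b
10) 2106.943ms=44/7b +95.77ms=2/7b
11) 2202.713ms=46/7b +95.77ms=2/7b
12) 2298.484ms=48/7b +95.77ms=2/7b
13) 2394.254ms=50/7b +95.77ms=2/7b
14) 2490.024ms=52/7b +95.77ms=2/7b
15) 2585.794ms=54/7b +95.77ms=2/7b
Σ=8b of 8 (179bpm 2/4) — PASS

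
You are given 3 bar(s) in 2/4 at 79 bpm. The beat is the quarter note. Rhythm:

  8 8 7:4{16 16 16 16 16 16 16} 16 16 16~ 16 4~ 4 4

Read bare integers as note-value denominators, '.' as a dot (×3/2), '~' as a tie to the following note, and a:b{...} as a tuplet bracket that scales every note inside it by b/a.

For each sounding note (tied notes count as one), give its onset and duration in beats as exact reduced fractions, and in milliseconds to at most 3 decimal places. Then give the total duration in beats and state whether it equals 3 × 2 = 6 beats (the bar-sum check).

1) 0.0ms=0b +379.747ms=1/2b
2) 379.747ms=1/2b +379.747ms=1/2b
3) 759.494ms=1b +108.499ms=1/7b
4) 867.993ms=8/7b +108.499ms=1/7b
5) 976.492ms=9/7b +108.499ms=1/7b
6) 1084.991ms=10/7b +108.499ms=1/7b
7) 1193.49ms=11/7b +108.499ms=1/7b
8) 1301.989ms=12/7b +108.499ms=1/7b
9) 1410.488ms=13/7b +108.499ms=1/7b
10) 1518.987ms=2b +189.873ms=1/4b
11) 1708.861ms=9/4b +189.873ms=1/4b
12) 1898.734ms=5/2b +379.747ms=1/2b
13) 2278.481ms=3b +1518.987ms=2b
14) 3797.468ms=5b +759.494ms=1b
Σ=6b of 6 (79bpm 2/4) — PASS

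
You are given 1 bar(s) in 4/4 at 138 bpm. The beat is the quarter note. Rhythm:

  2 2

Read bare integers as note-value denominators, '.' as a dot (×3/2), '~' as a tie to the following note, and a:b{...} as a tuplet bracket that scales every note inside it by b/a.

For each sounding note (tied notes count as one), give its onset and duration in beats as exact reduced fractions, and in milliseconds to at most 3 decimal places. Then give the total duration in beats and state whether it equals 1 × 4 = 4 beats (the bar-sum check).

1) 0.0ms=0b +869.565ms=2b
2) 869.565ms=2b +869.565ms=2b
Σ=4b of 4 (138bpm 4/4) — PASS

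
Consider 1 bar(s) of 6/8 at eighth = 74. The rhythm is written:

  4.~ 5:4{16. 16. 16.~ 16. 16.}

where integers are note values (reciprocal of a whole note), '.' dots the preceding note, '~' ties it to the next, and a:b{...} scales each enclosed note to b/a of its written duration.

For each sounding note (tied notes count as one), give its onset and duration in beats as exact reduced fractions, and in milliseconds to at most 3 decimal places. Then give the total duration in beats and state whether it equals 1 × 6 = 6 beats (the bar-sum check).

1) 0.0ms=0b +2918.919ms=18/5b
2) 2918.919ms=18/5b +486.486ms=3/5b
3) 3405.405ms=21/5b +972.973ms=6/5b
4) 4378.378ms=27/5b +486.486ms=3/5b
Σ=6b of 6 (74bpm 6/8) — PASS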